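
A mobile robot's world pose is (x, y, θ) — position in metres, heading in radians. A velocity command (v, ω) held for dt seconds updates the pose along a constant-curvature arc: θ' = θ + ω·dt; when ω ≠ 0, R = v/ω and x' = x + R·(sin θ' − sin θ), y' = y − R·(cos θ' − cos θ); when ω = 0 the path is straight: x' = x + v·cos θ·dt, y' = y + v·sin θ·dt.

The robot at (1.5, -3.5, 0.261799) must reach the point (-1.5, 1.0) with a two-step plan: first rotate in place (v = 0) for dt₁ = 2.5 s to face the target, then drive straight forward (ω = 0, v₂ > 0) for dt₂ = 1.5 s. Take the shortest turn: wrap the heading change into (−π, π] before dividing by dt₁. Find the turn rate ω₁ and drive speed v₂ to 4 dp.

ω₁ = 0.7588, v₂ = 3.6056

heading to target = atan2(1−-3.5, -1.5−1.5) = 2.1588
Δθ = wrap(2.1588 − 0.2618) = 1.8970; ω₁ = Δθ/dt₁ = 0.7588
distance = √((-1.5−1.5)² + (1−-3.5)²) = 5.4083; v₂ = distance/dt₂ = 3.6056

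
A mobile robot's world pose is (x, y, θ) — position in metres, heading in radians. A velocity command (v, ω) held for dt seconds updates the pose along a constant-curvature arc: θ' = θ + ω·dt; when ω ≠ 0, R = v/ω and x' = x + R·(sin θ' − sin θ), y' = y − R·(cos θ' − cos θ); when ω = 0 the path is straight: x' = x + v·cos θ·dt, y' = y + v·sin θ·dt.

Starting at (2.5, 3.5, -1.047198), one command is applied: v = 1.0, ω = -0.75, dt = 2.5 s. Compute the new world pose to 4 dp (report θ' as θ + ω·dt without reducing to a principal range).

(1.6355, 1.5320, -2.9222)

θ' = -1.0472 + -0.75·2.5 = -2.9222
R = v/ω = 1.0/-0.75 = -1.3333
x' = 2.5 + -1.3333·(sin -2.9222 − sin -1.0472) = 1.6355
y' = 3.5 − -1.3333·(cos -2.9222 − cos -1.0472) = 1.5320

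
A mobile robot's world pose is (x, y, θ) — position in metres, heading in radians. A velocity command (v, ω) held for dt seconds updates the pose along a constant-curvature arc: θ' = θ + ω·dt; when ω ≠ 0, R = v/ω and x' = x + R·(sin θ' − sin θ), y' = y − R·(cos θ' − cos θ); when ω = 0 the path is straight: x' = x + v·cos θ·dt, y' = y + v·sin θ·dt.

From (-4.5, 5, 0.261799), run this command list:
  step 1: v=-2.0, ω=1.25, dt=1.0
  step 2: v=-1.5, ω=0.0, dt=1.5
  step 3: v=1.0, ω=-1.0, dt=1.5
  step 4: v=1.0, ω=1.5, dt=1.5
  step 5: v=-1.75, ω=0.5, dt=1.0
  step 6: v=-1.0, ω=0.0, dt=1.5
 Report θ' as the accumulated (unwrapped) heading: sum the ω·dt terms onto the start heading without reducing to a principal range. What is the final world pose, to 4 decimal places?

(-1.5308, 1.7591, 2.7618)

step 1: θ'=1.5118 (R=-1.6000) → pose (-5.6831, 3.5489, 1.5118)
step 2: θ'=1.5118 (straight) → pose (-5.8158, 1.3028, 1.5118)
step 3: θ'=0.0118 (R=-1.0000) → pose (-4.8293, 2.2437, 0.0118)
step 4: θ'=2.2618 (R=0.6667) → pose (-4.3234, 3.3352, 2.2618)
step 5: θ'=2.7618 (R=-3.5000) → pose (-2.9239, 2.3152, 2.7618)
step 6: θ'=2.7618 (straight) → pose (-1.5308, 1.7591, 2.7618)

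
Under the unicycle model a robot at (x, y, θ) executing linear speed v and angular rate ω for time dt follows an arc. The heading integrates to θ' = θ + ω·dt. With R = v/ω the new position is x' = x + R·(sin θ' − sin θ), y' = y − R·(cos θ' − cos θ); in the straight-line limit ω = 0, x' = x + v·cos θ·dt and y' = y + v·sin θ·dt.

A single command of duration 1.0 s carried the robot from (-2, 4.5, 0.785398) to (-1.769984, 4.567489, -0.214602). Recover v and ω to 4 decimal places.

Δθ = -0.214602 − 0.785398 = -1.000000
ω = Δθ/dt = -1.000000/1.0 = -1.0000
R = Δx/(sin θ' − sin θ) = -0.2500
v = R·ω = -0.2500·-1.0000 = 0.2500

v = 0.2500, ω = -1.0000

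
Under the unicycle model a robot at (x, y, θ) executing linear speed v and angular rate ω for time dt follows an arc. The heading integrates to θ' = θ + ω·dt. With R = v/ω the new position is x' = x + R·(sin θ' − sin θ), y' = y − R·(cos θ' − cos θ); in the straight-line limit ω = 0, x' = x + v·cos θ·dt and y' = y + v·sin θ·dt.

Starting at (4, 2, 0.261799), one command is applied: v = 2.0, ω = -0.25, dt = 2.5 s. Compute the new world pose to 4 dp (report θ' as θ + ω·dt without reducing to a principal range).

θ' = 0.2618 + -0.25·2.5 = -0.3632
R = v/ω = 2.0/-0.25 = -8.0000
x' = 4 + -8.0000·(sin -0.3632 − sin 0.2618) = 8.9127
y' = 2 − -8.0000·(cos -0.3632 − cos 0.2618) = 1.7507

(8.9127, 1.7507, -0.3632)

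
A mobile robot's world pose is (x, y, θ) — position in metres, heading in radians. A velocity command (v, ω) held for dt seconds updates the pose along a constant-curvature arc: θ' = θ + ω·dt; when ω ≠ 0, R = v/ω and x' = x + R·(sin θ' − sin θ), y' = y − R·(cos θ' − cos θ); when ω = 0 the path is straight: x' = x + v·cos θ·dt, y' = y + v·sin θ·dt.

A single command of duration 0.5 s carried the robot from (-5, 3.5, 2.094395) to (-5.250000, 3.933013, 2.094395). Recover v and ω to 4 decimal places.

Δθ = 2.094395 − 2.094395 = 0.000000
ω = Δθ/dt = 0.000000/0.5 = 0.0000
ω = 0 → v = (Δx·cos θ + Δy·sin θ)/dt = 1.0000

v = 1.0000, ω = 0.0000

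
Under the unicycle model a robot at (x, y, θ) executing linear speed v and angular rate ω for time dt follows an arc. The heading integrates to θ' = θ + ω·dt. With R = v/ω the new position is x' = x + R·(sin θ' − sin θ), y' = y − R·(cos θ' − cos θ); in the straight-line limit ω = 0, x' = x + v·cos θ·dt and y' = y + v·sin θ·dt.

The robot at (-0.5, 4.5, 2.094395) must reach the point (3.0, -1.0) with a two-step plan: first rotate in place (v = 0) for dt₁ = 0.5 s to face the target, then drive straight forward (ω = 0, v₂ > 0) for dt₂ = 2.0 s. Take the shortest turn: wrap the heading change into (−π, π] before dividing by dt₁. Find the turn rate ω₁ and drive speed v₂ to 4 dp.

heading to target = atan2(-1−4.5, 3−-0.5) = -1.0041
Δθ = wrap(-1.0041 − 2.0944) = -3.0985; ω₁ = Δθ/dt₁ = -6.1969
distance = √((3−-0.5)² + (-1−4.5)²) = 6.5192; v₂ = distance/dt₂ = 3.2596

ω₁ = -6.1969, v₂ = 3.2596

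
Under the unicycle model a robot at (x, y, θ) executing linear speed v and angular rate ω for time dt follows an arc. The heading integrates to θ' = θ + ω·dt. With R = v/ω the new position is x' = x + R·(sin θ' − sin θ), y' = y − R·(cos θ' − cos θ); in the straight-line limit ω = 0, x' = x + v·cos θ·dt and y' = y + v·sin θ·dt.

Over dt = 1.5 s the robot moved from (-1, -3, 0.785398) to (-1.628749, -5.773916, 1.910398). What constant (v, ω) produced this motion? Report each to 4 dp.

v = -2.0000, ω = 0.7500

Δθ = 1.910398 − 0.785398 = 1.125000
ω = Δθ/dt = 1.125000/1.5 = 0.7500
R = −Δy/(cos θ' − cos θ) = -2.6667
v = R·ω = -2.6667·0.7500 = -2.0000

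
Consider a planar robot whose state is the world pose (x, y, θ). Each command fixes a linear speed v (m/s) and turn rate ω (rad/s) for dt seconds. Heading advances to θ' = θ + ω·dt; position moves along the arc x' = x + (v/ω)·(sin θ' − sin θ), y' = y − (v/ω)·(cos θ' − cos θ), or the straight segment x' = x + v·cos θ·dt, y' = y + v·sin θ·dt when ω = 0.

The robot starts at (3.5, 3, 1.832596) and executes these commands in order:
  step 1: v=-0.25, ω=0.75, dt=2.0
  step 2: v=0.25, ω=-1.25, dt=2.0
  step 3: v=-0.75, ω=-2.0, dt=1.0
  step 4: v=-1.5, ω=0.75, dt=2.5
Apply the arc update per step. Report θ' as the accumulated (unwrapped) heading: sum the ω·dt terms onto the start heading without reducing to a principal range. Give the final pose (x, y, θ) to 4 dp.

(-0.0624, 3.9299, 0.7076)

step 1: θ'=3.3326 (R=-0.3333) → pose (3.8853, 2.7590, 3.3326)
step 2: θ'=0.8326 (R=-0.2000) → pose (3.6994, 3.0900, 0.8326)
step 3: θ'=-1.1674 (R=0.3750) → pose (3.0771, 3.1951, -1.1674)
step 4: θ'=0.7076 (R=-2.0000) → pose (-0.0624, 3.9299, 0.7076)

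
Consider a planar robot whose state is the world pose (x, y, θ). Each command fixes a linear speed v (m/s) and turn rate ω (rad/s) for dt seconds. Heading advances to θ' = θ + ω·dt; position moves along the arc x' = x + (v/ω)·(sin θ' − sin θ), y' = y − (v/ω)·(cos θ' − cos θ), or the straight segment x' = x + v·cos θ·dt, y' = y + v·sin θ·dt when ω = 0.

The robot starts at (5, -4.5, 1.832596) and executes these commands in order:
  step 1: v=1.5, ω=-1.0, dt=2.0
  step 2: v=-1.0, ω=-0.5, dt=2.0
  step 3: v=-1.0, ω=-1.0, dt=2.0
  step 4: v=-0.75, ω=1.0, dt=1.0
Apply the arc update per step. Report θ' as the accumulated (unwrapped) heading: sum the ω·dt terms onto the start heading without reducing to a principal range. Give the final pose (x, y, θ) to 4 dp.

step 1: θ'=-0.1674 (R=-1.5000) → pose (6.6988, -2.6327, -0.1674)
step 2: θ'=-1.1674 (R=2.0000) → pose (5.1926, -1.4458, -1.1674)
step 3: θ'=-3.1674 (R=1.0000) → pose (6.1381, -0.0536, -3.1674)
step 4: θ'=-2.1674 (R=-0.7500) → pose (6.7779, 0.2748, -2.1674)

(6.7779, 0.2748, -2.1674)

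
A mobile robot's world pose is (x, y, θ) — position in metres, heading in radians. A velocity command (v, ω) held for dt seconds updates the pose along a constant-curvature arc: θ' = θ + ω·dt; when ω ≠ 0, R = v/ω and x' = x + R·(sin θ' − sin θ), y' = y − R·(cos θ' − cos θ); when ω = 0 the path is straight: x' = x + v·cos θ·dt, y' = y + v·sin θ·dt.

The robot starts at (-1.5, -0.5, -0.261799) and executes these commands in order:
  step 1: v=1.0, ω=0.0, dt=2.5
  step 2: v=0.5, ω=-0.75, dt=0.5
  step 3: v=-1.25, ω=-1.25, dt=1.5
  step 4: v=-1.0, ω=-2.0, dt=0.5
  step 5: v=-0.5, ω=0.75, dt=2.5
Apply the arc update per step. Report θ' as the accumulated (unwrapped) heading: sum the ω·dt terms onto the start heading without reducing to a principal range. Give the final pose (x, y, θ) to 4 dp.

step 1: θ'=-0.2618 (straight) → pose (0.9148, -1.1470, -0.2618)
step 2: θ'=-0.6368 (R=-0.6667) → pose (1.1387, -1.2550, -0.6368)
step 3: θ'=-2.5118 (R=1.0000) → pose (1.1443, 0.3572, -2.5118)
step 4: θ'=-3.5118 (R=0.5000) → pose (1.6197, 0.4192, -3.5118)
step 5: θ'=-1.6368 (R=-0.6667) → pose (2.5261, 0.9967, -1.6368)

(2.5261, 0.9967, -1.6368)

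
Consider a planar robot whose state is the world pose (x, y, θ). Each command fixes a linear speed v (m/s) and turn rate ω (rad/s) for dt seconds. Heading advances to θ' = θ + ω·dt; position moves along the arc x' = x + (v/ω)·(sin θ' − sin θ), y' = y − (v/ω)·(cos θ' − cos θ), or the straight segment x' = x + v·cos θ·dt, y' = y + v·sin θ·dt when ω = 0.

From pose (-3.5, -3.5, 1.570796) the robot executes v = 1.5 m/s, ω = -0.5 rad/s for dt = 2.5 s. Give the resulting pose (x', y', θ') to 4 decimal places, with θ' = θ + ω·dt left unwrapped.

θ' = 1.5708 + -0.5·2.5 = 0.3208
R = v/ω = 1.5/-0.5 = -3.0000
x' = -3.5 + -3.0000·(sin 0.3208 − sin 1.5708) = -1.4460
y' = -3.5 − -3.0000·(cos 0.3208 − cos 1.5708) = -0.6530

(-1.4460, -0.6530, 0.3208)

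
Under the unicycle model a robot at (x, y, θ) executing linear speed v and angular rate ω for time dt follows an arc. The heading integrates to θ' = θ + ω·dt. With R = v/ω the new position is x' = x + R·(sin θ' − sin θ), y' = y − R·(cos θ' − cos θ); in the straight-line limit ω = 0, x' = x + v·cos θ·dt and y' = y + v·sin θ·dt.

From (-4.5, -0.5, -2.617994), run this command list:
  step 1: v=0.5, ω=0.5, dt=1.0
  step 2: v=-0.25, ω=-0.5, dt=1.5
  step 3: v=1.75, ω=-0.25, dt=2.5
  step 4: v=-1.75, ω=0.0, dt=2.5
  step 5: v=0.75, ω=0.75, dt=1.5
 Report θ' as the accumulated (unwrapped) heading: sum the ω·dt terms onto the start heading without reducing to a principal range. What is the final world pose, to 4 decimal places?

step 1: θ'=-2.1180 (R=1.0000) → pose (-4.8540, -0.8457, -2.1180)
step 2: θ'=-2.8680 (R=0.5000) → pose (-4.5621, -0.6245, -2.8680)
step 3: θ'=-3.4930 (R=-7.0000) → pose (-8.8630, -0.4571, -3.4930)
step 4: θ'=-3.4930 (straight) → pose (-4.7553, -1.9630, -3.4930)
step 5: θ'=-2.3680 (R=1.0000) → pose (-5.7983, -2.1865, -2.3680)

(-5.7983, -2.1865, -2.3680)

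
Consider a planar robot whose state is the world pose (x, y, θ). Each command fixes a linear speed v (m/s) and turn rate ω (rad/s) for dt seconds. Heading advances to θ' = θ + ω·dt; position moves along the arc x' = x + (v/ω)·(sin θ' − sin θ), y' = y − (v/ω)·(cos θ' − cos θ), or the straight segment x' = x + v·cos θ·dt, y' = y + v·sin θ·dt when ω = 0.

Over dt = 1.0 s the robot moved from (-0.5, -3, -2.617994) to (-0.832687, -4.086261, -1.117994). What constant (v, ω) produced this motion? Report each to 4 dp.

v = 1.2500, ω = 1.5000

Δθ = -1.117994 − -2.617994 = 1.500000
ω = Δθ/dt = 1.500000/1.0 = 1.5000
R = −Δy/(cos θ' − cos θ) = 0.8333
v = R·ω = 0.8333·1.5000 = 1.2500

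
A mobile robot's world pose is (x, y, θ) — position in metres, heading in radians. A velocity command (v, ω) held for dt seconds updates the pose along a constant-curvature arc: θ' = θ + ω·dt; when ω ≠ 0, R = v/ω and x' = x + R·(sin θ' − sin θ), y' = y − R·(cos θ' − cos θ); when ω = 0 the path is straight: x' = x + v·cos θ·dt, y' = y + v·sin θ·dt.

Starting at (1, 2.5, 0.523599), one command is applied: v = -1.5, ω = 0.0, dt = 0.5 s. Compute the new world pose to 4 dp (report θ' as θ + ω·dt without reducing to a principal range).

θ' = 0.5236 + 0.0·0.5 = 0.5236
ω = 0 → straight: x' = 1 + -1.5·cos(0.5236)·0.5 = 0.3505
y' = 2.5 + -1.5·sin(0.5236)·0.5 = 2.1250

(0.3505, 2.1250, 0.5236)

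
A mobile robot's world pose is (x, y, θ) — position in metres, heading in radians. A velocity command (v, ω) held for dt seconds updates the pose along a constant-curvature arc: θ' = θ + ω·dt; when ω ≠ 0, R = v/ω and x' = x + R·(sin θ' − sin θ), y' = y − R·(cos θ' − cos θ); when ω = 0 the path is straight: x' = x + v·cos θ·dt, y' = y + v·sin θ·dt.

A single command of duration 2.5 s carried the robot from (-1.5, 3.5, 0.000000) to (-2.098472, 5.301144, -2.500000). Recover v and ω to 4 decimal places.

v = -1.0000, ω = -1.0000

Δθ = -2.500000 − 0.000000 = -2.500000
ω = Δθ/dt = -2.500000/2.5 = -1.0000
R = −Δy/(cos θ' − cos θ) = 1.0000
v = R·ω = 1.0000·-1.0000 = -1.0000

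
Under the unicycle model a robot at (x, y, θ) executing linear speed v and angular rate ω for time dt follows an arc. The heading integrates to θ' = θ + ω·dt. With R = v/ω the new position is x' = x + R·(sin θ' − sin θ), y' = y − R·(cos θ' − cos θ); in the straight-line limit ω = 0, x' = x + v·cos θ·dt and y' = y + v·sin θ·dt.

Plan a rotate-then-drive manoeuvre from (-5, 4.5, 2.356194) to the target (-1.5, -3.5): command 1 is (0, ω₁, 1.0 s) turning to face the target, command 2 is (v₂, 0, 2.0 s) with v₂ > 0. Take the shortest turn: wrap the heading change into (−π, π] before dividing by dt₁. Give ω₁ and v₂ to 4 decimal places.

heading to target = atan2(-3.5−4.5, -1.5−-5) = -1.1584
Δθ = wrap(-1.1584 − 2.3562) = 2.7686; ω₁ = Δθ/dt₁ = 2.7686
distance = √((-1.5−-5)² + (-3.5−4.5)²) = 8.7321; v₂ = distance/dt₂ = 4.3661

ω₁ = 2.7686, v₂ = 4.3661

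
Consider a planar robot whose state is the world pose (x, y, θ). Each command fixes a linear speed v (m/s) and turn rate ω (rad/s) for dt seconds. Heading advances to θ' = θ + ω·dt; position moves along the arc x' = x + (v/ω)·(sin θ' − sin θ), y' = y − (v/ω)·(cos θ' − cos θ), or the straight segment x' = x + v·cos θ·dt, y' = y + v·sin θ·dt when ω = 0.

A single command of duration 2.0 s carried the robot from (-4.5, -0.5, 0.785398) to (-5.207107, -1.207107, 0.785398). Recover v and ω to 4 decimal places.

Δθ = 0.785398 − 0.785398 = 0.000000
ω = Δθ/dt = 0.000000/2.0 = 0.0000
ω = 0 → v = (Δx·cos θ + Δy·sin θ)/dt = -0.5000

v = -0.5000, ω = 0.0000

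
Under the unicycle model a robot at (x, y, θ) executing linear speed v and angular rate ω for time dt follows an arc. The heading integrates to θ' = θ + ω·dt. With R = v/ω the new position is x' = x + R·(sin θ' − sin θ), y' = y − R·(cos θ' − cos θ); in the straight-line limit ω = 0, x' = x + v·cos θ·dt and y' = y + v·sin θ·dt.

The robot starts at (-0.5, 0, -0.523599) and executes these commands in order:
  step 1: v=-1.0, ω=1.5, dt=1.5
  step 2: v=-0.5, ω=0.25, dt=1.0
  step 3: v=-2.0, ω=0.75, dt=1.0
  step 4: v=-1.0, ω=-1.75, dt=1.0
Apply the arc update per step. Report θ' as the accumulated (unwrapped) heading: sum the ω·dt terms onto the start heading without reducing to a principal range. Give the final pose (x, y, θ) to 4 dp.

step 1: θ'=1.7264 (R=-0.6667) → pose (-1.4919, -0.6807, 1.7264)
step 2: θ'=1.9764 (R=-2.0000) → pose (-1.3538, -1.1599, 1.9764)
step 3: θ'=2.7264 (R=-2.6667) → pose (0.0208, -2.5478, 2.7264)
step 4: θ'=0.9764 (R=0.5714) → pose (0.2638, -3.3907, 0.9764)

(0.2638, -3.3907, 0.9764)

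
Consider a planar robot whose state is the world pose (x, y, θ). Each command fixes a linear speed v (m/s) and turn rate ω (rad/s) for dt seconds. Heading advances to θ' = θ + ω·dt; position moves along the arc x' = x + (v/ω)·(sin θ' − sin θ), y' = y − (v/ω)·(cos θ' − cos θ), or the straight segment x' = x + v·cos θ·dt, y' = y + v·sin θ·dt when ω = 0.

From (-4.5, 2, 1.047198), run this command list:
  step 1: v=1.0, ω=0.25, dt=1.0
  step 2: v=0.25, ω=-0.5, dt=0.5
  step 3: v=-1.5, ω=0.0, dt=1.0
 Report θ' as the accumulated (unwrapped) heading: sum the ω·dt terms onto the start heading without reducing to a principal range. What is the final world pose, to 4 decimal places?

(-4.8145, 1.7351, 1.0472)

step 1: θ'=1.2972 (R=4.0000) → pose (-4.1129, 2.9192, 1.2972)
step 2: θ'=1.0472 (R=-0.5000) → pose (-4.0645, 3.0341, 1.0472)
step 3: θ'=1.0472 (straight) → pose (-4.8145, 1.7351, 1.0472)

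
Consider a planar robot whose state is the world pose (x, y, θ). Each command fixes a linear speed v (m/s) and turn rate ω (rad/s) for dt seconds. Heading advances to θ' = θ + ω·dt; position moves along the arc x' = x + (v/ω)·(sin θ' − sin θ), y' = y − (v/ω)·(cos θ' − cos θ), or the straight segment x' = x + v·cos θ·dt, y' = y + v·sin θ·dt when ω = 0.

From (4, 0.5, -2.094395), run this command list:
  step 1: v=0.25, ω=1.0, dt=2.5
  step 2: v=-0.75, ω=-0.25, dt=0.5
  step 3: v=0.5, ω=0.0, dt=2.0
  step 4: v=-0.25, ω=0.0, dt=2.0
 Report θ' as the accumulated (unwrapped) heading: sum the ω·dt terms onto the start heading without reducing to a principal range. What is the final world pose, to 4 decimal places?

(4.4427, 0.1577, 0.2806)

step 1: θ'=0.4056 (R=0.2500) → pose (4.3152, 0.1453, 0.4056)
step 2: θ'=0.2806 (R=3.0000) → pose (3.9622, 0.0192, 0.2806)
step 3: θ'=0.2806 (straight) → pose (4.9231, 0.2961, 0.2806)
step 4: θ'=0.2806 (straight) → pose (4.4427, 0.1577, 0.2806)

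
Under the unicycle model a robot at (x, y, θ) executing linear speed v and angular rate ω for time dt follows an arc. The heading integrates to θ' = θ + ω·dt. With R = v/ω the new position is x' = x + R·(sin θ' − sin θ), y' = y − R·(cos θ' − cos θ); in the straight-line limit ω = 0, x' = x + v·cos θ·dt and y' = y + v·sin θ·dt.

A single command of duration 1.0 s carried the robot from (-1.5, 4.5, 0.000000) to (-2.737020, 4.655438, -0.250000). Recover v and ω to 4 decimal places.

v = -1.2500, ω = -0.2500

Δθ = -0.250000 − 0.000000 = -0.250000
ω = Δθ/dt = -0.250000/1.0 = -0.2500
R = Δx/(sin θ' − sin θ) = 5.0000
v = R·ω = 5.0000·-0.2500 = -1.2500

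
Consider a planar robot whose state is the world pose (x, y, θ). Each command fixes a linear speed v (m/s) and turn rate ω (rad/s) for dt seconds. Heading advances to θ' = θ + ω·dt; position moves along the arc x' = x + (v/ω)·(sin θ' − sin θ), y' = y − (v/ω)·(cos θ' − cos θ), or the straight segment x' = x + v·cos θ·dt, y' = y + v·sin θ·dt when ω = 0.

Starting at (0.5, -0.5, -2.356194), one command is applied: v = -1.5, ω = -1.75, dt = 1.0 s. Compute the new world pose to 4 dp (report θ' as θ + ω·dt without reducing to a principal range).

θ' = -2.3562 + -1.75·1.0 = -4.1062
R = v/ω = -1.5/-1.75 = 0.8571
x' = 0.5 + 0.8571·(sin -4.1062 − sin -2.3562) = 1.8105
y' = -0.5 − 0.8571·(cos -4.1062 − cos -2.3562) = -0.6177

(1.8105, -0.6177, -4.1062)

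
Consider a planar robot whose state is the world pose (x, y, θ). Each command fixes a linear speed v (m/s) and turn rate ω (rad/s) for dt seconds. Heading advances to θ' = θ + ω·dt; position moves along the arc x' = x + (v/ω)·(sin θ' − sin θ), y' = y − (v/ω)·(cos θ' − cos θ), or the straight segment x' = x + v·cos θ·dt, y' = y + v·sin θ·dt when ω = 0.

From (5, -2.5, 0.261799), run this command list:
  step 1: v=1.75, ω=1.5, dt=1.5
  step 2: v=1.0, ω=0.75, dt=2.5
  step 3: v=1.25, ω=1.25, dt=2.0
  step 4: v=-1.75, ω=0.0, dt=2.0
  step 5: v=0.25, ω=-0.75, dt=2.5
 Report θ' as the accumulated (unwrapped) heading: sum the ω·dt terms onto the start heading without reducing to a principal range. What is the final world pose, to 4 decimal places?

(2.4779, -4.3872, 5.0118)

step 1: θ'=2.5118 (R=1.1667) → pose (5.3852, -0.4302, 2.5118)
step 2: θ'=4.3868 (R=1.3333) → pose (3.3366, -1.0813, 4.3868)
step 3: θ'=6.8868 (R=1.0000) → pose (4.8517, -2.2244, 6.8868)
step 4: θ'=6.8868 (straight) → pose (1.9702, -4.2111, 6.8868)
step 5: θ'=5.0118 (R=-0.3333) → pose (2.4779, -4.3872, 5.0118)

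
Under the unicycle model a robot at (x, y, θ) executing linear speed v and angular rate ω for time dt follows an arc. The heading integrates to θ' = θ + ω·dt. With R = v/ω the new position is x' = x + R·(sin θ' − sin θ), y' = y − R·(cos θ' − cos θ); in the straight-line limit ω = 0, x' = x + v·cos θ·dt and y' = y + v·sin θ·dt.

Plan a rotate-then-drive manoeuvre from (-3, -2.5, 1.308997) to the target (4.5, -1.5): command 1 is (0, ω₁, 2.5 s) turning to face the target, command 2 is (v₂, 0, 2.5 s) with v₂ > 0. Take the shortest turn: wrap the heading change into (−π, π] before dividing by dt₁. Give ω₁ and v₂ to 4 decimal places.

heading to target = atan2(-1.5−-2.5, 4.5−-3) = 0.1326
Δθ = wrap(0.1326 − 1.3090) = -1.1764; ω₁ = Δθ/dt₁ = -0.4706
distance = √((4.5−-3)² + (-1.5−-2.5)²) = 7.5664; v₂ = distance/dt₂ = 3.0265

ω₁ = -0.4706, v₂ = 3.0265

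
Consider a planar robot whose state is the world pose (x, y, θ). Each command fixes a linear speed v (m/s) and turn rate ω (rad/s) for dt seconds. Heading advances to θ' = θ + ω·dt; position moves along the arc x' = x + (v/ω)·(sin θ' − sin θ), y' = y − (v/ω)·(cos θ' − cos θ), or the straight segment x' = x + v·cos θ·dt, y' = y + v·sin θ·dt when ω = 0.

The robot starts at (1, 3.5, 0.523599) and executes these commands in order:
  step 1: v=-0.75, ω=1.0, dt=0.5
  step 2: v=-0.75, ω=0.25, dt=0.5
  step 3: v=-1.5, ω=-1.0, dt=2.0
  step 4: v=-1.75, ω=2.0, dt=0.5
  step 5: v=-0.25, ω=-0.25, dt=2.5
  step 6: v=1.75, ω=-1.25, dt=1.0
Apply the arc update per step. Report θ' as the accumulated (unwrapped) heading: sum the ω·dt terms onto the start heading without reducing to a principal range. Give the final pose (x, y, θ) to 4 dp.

step 1: θ'=1.0236 (R=-0.7500) → pose (0.7345, 3.2407, 1.0236)
step 2: θ'=1.1486 (R=-3.0000) → pose (0.5599, 2.9091, 1.1486)
step 3: θ'=-0.8514 (R=1.5000) → pose (-1.9367, 2.5354, -0.8514)
step 4: θ'=0.1486 (R=-0.8750) → pose (-2.7244, 2.8242, 0.1486)
step 5: θ'=-0.4764 (R=1.0000) → pose (-3.3311, 2.9245, -0.4764)
step 6: θ'=-1.7264 (R=-1.4000) → pose (-2.5900, 1.4634, -1.7264)

(-2.5900, 1.4634, -1.7264)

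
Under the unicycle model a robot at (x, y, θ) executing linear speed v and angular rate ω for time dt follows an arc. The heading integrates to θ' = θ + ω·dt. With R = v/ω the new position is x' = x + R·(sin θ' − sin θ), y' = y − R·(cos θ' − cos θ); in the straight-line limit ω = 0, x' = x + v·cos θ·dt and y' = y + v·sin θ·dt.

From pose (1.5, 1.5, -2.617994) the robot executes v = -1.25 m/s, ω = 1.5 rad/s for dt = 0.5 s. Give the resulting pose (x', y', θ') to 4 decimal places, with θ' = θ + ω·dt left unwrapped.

θ' = -2.6180 + 1.5·0.5 = -1.8680
R = v/ω = -1.25/1.5 = -0.8333
x' = 1.5 + -0.8333·(sin -1.8680 − sin -2.6180) = 1.8801
y' = 1.5 − -0.8333·(cos -1.8680 − cos -2.6180) = 1.9777

(1.8801, 1.9777, -1.8680)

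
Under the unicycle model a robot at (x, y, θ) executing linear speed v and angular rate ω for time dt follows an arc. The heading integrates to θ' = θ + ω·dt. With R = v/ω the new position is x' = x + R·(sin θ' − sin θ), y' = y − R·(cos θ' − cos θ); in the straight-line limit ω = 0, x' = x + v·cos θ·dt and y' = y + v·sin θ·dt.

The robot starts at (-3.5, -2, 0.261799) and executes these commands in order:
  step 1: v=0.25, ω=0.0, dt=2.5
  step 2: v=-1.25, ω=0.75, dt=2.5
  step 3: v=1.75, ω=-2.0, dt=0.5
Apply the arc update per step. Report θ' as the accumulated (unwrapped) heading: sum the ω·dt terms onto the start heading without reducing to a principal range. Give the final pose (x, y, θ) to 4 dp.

(-3.9270, -3.5047, 1.1368)

step 1: θ'=0.2618 (straight) → pose (-2.8963, -1.8382, 0.2618)
step 2: θ'=2.1368 (R=-1.6667) → pose (-3.8717, -4.3419, 2.1368)
step 3: θ'=1.1368 (R=-0.8750) → pose (-3.9270, -3.5047, 1.1368)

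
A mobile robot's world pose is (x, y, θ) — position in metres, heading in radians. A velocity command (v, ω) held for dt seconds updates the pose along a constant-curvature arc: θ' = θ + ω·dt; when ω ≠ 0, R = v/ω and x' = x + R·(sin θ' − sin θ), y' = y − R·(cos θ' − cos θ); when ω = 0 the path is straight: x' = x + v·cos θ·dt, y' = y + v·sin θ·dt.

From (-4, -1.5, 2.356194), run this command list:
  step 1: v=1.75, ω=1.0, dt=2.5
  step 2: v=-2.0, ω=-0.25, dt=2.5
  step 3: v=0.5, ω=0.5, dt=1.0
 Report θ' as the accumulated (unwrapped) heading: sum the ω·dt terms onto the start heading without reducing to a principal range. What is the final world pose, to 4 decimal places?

(-6.2569, 1.3793, 4.7312)

step 1: θ'=4.8562 (R=1.7500) → pose (-6.9694, -2.9882, 4.8562)
step 2: θ'=4.2312 (R=8.0000) → pose (-6.1435, 1.8610, 4.2312)
step 3: θ'=4.7312 (R=1.0000) → pose (-6.2569, 1.3793, 4.7312)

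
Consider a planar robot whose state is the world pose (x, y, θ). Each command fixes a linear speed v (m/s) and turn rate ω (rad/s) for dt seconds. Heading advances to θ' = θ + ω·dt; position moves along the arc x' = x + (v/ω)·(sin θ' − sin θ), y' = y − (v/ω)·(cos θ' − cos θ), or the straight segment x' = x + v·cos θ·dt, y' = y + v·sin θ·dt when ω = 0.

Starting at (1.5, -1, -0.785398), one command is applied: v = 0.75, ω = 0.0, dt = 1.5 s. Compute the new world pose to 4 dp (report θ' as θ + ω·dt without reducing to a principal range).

θ' = -0.7854 + 0.0·1.5 = -0.7854
ω = 0 → straight: x' = 1.5 + 0.75·cos(-0.7854)·1.5 = 2.2955
y' = -1 + 0.75·sin(-0.7854)·1.5 = -1.7955

(2.2955, -1.7955, -0.7854)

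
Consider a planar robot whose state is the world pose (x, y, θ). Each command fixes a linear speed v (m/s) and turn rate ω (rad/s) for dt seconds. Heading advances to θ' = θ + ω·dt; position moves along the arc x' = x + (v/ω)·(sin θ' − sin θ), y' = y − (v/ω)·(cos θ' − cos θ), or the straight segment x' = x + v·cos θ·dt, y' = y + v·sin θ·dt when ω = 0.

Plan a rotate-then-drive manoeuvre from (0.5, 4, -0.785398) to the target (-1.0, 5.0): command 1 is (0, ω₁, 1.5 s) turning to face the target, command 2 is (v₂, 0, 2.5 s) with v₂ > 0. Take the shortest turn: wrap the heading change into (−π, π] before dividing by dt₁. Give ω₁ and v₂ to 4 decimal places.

heading to target = atan2(5−4, -1−0.5) = 2.5536
Δθ = wrap(2.5536 − -0.7854) = -2.9442; ω₁ = Δθ/dt₁ = -1.9628
distance = √((-1−0.5)² + (5−4)²) = 1.8028; v₂ = distance/dt₂ = 0.7211

ω₁ = -1.9628, v₂ = 0.7211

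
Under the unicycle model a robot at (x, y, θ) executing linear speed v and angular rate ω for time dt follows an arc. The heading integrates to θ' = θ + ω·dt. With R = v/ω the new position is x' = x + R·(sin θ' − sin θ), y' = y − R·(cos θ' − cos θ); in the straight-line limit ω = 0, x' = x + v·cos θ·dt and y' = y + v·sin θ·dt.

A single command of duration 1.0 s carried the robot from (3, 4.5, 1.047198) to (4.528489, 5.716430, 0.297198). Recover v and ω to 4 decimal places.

Δθ = 0.297198 − 1.047198 = -0.750000
ω = Δθ/dt = -0.750000/1.0 = -0.7500
R = Δx/(sin θ' − sin θ) = -2.6667
v = R·ω = -2.6667·-0.7500 = 2.0000

v = 2.0000, ω = -0.7500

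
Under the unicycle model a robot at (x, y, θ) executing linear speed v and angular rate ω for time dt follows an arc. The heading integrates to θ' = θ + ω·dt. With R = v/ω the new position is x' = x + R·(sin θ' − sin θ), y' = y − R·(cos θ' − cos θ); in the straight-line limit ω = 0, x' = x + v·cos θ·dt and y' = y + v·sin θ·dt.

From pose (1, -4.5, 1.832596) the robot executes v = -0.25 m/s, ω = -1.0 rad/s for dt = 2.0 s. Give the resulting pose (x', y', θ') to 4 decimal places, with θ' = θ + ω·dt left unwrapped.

θ' = 1.8326 + -1.0·2.0 = -0.1674
R = v/ω = -0.25/-1.0 = 0.2500
x' = 1 + 0.2500·(sin -0.1674 − sin 1.8326) = 0.7169
y' = -4.5 − 0.2500·(cos -0.1674 − cos 1.8326) = -4.8112

(0.7169, -4.8112, -0.1674)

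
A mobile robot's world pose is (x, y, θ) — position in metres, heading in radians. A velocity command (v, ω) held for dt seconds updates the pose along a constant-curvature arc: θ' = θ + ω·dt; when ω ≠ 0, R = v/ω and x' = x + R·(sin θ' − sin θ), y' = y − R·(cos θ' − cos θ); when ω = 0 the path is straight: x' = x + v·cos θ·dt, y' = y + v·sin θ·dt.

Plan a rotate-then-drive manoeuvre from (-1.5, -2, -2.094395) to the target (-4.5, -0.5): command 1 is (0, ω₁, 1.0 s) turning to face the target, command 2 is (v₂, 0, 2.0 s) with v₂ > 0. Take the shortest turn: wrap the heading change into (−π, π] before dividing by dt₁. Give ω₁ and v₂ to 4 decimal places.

heading to target = atan2(-0.5−-2, -4.5−-1.5) = 2.6779
Δθ = wrap(2.6779 − -2.0944) = -1.5108; ω₁ = Δθ/dt₁ = -1.5108
distance = √((-4.5−-1.5)² + (-0.5−-2)²) = 3.3541; v₂ = distance/dt₂ = 1.6771

ω₁ = -1.5108, v₂ = 1.6771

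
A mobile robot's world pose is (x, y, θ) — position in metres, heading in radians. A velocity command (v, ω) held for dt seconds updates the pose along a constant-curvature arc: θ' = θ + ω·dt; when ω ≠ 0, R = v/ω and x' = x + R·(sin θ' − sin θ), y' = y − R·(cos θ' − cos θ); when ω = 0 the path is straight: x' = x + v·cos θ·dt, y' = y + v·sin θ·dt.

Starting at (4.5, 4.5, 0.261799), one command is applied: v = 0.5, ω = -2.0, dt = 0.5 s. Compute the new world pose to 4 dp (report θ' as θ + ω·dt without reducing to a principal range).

(4.7329, 4.4434, -0.7382)

θ' = 0.2618 + -2.0·0.5 = -0.7382
R = v/ω = 0.5/-2.0 = -0.2500
x' = 4.5 + -0.2500·(sin -0.7382 − sin 0.2618) = 4.7329
y' = 4.5 − -0.2500·(cos -0.7382 − cos 0.2618) = 4.4434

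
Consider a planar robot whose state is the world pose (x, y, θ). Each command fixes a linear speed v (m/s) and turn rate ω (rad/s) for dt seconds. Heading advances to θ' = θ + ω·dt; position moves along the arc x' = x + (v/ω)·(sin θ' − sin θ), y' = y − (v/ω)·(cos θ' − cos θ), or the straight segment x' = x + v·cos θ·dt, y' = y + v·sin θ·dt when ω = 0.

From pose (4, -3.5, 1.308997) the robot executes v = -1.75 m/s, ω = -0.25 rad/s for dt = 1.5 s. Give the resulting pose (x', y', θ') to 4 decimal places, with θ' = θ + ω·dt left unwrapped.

θ' = 1.3090 + -0.25·1.5 = 0.9340
R = v/ω = -1.75/-0.25 = 7.0000
x' = 4 + 7.0000·(sin 0.9340 − sin 1.3090) = 2.8665
y' = -3.5 − 7.0000·(cos 0.9340 − cos 1.3090) = -5.8506

(2.8665, -5.8506, 0.9340)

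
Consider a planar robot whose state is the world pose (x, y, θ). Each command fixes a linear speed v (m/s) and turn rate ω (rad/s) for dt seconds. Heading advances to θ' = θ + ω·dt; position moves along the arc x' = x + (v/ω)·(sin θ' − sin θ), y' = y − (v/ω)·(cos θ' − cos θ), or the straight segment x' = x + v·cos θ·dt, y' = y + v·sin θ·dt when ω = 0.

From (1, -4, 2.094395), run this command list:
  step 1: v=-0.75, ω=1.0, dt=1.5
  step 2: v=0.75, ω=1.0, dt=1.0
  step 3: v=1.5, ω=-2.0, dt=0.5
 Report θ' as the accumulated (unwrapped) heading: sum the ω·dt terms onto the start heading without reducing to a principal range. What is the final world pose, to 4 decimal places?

step 1: θ'=3.5944 (R=-0.7500) → pose (1.9776, -4.2994, 3.5944)
step 2: θ'=4.5944 (R=0.7500) → pose (1.5610, -4.8855, 4.5944)
step 3: θ'=3.5944 (R=-0.7500) → pose (1.1443, -5.4717, 3.5944)

(1.1443, -5.4717, 3.5944)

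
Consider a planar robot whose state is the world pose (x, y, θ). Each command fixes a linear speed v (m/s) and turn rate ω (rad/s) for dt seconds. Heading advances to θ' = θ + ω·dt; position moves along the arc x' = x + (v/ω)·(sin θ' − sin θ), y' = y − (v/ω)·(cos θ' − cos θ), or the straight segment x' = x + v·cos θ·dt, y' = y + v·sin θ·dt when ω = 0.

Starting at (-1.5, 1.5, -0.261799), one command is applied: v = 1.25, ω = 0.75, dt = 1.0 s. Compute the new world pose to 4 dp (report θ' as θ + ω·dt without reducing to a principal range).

θ' = -0.2618 + 0.75·1.0 = 0.4882
R = v/ω = 1.25/0.75 = 1.6667
x' = -1.5 + 1.6667·(sin 0.4882 − sin -0.2618) = -0.2869
y' = 1.5 − 1.6667·(cos 0.4882 − cos -0.2618) = 1.6379

(-0.2869, 1.6379, 0.4882)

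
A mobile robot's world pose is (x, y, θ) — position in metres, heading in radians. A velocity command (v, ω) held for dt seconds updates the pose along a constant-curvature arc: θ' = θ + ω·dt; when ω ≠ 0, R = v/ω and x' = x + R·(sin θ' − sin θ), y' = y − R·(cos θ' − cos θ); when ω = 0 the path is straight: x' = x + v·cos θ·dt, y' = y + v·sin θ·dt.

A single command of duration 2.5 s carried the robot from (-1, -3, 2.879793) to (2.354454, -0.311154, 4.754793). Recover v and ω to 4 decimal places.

Δθ = 4.754793 − 2.879793 = 1.875000
ω = Δθ/dt = 1.875000/2.5 = 0.7500
R = Δx/(sin θ' − sin θ) = -2.6667
v = R·ω = -2.6667·0.7500 = -2.0000

v = -2.0000, ω = 0.7500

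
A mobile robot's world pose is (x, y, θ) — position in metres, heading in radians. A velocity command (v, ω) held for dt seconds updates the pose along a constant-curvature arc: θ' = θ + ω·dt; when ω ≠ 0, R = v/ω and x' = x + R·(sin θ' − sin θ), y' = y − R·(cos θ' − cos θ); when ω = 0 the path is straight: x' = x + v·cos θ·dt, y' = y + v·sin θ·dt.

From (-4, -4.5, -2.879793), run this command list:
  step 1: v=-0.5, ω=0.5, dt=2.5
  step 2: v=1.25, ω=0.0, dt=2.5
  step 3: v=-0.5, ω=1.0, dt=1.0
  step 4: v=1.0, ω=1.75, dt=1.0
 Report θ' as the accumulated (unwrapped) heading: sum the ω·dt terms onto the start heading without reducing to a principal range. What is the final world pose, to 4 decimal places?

step 1: θ'=-1.6298 (R=-1.0000) → pose (-3.2606, -3.5930, -1.6298)
step 2: θ'=-1.6298 (straight) → pose (-3.4448, -6.7126, -1.6298)
step 3: θ'=-0.6298 (R=-0.5000) → pose (-3.6495, -6.2790, -0.6298)
step 4: θ'=1.1202 (R=0.5714) → pose (-2.7985, -6.0661, 1.1202)

(-2.7985, -6.0661, 1.1202)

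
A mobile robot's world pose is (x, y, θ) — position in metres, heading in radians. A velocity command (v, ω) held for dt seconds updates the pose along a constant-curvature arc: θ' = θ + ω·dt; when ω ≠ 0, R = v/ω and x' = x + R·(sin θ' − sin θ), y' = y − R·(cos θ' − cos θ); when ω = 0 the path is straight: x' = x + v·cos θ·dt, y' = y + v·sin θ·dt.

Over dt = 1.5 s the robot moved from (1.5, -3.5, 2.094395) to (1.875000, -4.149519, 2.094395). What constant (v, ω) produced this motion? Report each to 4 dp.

Δθ = 2.094395 − 2.094395 = 0.000000
ω = Δθ/dt = 0.000000/1.5 = 0.0000
ω = 0 → v = (Δx·cos θ + Δy·sin θ)/dt = -0.5000

v = -0.5000, ω = 0.0000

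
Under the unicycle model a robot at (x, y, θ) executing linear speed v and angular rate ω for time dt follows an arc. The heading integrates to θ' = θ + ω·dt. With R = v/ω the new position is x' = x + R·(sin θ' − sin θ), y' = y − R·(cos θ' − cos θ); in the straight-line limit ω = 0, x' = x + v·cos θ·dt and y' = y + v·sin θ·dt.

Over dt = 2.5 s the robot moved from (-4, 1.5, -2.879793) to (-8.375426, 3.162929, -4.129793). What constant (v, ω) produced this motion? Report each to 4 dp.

v = 2.0000, ω = -0.5000

Δθ = -4.129793 − -2.879793 = -1.250000
ω = Δθ/dt = -1.250000/2.5 = -0.5000
R = Δx/(sin θ' − sin θ) = -4.0000
v = R·ω = -4.0000·-0.5000 = 2.0000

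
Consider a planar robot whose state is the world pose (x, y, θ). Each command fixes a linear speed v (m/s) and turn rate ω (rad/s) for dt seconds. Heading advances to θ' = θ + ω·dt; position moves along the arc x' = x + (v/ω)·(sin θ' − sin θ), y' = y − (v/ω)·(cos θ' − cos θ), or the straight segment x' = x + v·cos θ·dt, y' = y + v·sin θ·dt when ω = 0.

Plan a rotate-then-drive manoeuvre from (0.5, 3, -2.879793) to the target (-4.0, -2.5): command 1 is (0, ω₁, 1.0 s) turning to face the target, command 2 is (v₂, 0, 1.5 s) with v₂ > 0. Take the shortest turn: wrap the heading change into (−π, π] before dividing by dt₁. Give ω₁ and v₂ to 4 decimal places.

ω₁ = 0.6233, v₂ = 4.7376

heading to target = atan2(-2.5−3, -4−0.5) = -2.2565
Δθ = wrap(-2.2565 − -2.8798) = 0.6233; ω₁ = Δθ/dt₁ = 0.6233
distance = √((-4−0.5)² + (-2.5−3)²) = 7.1063; v₂ = distance/dt₂ = 4.7376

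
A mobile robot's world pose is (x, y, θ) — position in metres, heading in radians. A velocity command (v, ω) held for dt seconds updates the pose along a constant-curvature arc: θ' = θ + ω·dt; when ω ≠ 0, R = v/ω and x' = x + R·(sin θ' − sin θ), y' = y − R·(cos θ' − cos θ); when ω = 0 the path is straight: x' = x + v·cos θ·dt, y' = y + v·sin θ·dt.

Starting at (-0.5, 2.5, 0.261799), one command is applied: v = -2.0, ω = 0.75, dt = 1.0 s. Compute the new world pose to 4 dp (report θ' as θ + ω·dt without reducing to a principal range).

(-2.0706, 1.3384, 1.0118)

θ' = 0.2618 + 0.75·1.0 = 1.0118
R = v/ω = -2.0/0.75 = -2.6667
x' = -0.5 + -2.6667·(sin 1.0118 − sin 0.2618) = -2.0706
y' = 2.5 − -2.6667·(cos 1.0118 − cos 0.2618) = 1.3384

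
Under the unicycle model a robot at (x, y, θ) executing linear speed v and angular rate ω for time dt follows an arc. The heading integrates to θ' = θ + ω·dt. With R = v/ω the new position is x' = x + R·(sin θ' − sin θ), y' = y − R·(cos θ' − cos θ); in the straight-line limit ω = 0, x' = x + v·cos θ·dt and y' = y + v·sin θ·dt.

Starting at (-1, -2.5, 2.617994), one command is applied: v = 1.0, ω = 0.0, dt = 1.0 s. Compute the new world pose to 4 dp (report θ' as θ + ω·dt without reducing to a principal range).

(-1.8660, -2.0000, 2.6180)

θ' = 2.6180 + 0.0·1.0 = 2.6180
ω = 0 → straight: x' = -1 + 1.0·cos(2.6180)·1.0 = -1.8660
y' = -2.5 + 1.0·sin(2.6180)·1.0 = -2.0000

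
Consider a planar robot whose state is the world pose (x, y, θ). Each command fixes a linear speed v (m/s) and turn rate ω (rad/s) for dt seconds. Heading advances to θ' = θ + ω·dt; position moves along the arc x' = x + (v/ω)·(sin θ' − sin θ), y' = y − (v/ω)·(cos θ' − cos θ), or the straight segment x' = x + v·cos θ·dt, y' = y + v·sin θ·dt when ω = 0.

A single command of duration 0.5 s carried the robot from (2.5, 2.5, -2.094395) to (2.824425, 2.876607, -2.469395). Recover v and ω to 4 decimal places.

v = -1.0000, ω = -0.7500

Δθ = -2.469395 − -2.094395 = -0.375000
ω = Δθ/dt = -0.375000/0.5 = -0.7500
R = −Δy/(cos θ' − cos θ) = 1.3333
v = R·ω = 1.3333·-0.7500 = -1.0000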